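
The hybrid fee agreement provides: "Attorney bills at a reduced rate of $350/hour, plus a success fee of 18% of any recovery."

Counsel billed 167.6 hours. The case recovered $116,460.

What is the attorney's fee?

$79,622.80

Hourly: 167.6 × $350 = $58,660.00
Success fee: 18% of $116,460 = $20,962.80
Total: $58,660.00 + $20,962.80 = $79,622.80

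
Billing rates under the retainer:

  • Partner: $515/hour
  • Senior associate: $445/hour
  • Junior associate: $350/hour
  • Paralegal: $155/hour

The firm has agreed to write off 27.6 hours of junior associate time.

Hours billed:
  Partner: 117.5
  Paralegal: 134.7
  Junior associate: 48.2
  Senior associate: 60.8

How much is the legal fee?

Partner: 117.5 × $515 = $60,512.50
Senior associate: 60.8 × $445 = $27,056.00
Junior associate: 48.2 × $350 = $16,870.00
Paralegal: 134.7 × $155 = $20,878.50
Subtotal: $125,317.00
Write-off: 27.6 × $350 = $9,660.00
Total: $125,317.00 − $9,660.00 = $115,657.00

$115,657.00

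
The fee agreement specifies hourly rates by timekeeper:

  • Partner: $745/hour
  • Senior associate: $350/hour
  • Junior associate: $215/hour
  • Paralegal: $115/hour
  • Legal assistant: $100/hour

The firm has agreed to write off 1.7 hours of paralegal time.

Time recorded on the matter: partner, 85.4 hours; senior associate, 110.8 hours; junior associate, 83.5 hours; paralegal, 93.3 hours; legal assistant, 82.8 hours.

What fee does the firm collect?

$139,169.50

Partner: 85.4 × $745 = $63,623.00
Senior associate: 110.8 × $350 = $38,780.00
Junior associate: 83.5 × $215 = $17,952.50
Paralegal: 93.3 × $115 = $10,729.50
Legal assistant: 82.8 × $100 = $8,280.00
Subtotal: $139,365.00
Write-off: 1.7 × $115 = $195.50
Total: $139,365.00 − $195.50 = $139,169.50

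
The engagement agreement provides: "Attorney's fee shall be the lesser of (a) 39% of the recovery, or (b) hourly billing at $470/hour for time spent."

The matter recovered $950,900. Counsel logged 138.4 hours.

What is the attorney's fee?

(a) 39% of $950,900 = $370,851.00
(b) 138.4 × $470 = $65,048.00
The lesser is (b): $65,048.00.

$65,048.00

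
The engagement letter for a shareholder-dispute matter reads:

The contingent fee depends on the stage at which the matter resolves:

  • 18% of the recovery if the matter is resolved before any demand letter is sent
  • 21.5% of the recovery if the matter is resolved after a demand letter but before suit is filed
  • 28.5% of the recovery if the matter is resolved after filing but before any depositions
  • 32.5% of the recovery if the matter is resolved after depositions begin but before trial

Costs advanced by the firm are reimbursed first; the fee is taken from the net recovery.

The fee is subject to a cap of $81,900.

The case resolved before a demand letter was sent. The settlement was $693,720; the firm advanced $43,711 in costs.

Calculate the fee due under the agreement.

$81,900.00

Fee base (net of costs): $693,720 − $43,711 = $650,009
The matter resolved before a demand letter was sent, so the 18% rate applies.
$650,009 × 18% = $117,001.62
$117,001.62 exceeds the $81,900 cap, so the fee is capped at $81,900.00.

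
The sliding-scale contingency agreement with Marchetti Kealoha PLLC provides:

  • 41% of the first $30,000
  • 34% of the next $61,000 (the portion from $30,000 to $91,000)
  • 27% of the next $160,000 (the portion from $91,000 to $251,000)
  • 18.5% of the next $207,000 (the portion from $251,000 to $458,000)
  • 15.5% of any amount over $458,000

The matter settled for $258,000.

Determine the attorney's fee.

First $30,000 at 41% = $12,300.00
Next $61,000 at 34% = $20,740.00
Next $160,000 at 27% = $43,200.00
Remaining $7,000 at 18.5% = $1,295.00
Fee: $12,300.00 + $20,740.00 + $43,200.00 + $1,295.00 = $77,535.00

$77,535.00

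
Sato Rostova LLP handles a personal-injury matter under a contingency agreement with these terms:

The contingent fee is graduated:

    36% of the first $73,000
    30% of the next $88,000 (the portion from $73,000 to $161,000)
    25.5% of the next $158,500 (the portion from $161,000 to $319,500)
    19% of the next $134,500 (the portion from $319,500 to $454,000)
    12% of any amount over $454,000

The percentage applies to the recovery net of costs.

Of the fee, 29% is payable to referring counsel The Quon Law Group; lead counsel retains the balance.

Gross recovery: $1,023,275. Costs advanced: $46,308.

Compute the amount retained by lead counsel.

Fee base (net of costs): $1,023,275 − $46,308 = $976,967
First $73,000 at 36% = $26,280.00
Next $88,000 at 30% = $26,400.00
Next $158,500 at 25.5% = $40,417.50
Next $134,500 at 19% = $25,555.00
Remaining $522,967 at 12% = $62,756.04
Fee: $26,280.00 + $26,400.00 + $40,417.50 + $25,555.00 + $62,756.04 = $181,408.54
Referral share: 29% of $181,408.54 = $52,608.48; lead counsel retains $181,408.54 − $52,608.48 = $128,800.06.

$128,800.06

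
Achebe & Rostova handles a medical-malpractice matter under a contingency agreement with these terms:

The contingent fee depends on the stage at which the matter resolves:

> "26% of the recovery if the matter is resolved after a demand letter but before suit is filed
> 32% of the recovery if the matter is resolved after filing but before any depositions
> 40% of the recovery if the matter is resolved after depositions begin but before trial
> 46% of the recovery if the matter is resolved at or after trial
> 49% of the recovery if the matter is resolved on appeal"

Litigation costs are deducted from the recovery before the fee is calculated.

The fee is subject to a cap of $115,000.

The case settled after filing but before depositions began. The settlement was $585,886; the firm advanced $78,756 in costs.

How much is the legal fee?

Fee base (net of costs): $585,886 − $78,756 = $507,130
The matter settled after filing but before depositions began, so the 32% rate applies.
$507,130 × 32% = $162,281.60
$162,281.60 exceeds the $115,000 cap, so the fee is capped at $115,000.00.

$115,000.00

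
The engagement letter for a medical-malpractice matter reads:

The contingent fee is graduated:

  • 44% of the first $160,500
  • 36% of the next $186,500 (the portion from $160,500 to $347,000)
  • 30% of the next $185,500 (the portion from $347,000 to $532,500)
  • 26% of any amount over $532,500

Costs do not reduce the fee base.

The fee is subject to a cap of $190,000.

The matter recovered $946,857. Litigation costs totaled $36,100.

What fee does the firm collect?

Fee base is the gross recovery, $946,857; costs are reimbursed separately.
First $160,500 at 44% = $70,620.00
Next $186,500 at 36% = $67,140.00
Next $185,500 at 30% = $55,650.00
Remaining $414,357 at 26% = $107,732.82
Fee: $70,620.00 + $67,140.00 + $55,650.00 + $107,732.82 = $301,142.82
$301,142.82 exceeds the $190,000 cap, so the fee is capped at $190,000.00.

$190,000.00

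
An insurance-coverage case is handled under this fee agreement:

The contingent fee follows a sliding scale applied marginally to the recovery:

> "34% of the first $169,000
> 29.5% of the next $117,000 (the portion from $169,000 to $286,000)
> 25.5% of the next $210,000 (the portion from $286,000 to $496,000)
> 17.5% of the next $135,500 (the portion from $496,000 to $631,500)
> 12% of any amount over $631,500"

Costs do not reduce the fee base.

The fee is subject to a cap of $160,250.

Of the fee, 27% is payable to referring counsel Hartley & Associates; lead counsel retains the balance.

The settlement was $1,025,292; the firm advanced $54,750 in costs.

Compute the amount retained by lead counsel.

Fee base is the gross recovery, $1,025,292; costs are reimbursed separately.
First $169,000 at 34% = $57,460.00
Next $117,000 at 29.5% = $34,515.00
Next $210,000 at 25.5% = $53,550.00
Next $135,500 at 17.5% = $23,712.50
Remaining $393,792 at 12% = $47,255.04
Fee: $57,460.00 + $34,515.00 + $53,550.00 + $23,712.50 + $47,255.04 = $216,492.54
$216,492.54 exceeds the $160,250 cap, so the fee is capped at $160,250.00.
Referral share: 27% of $160,250.00 = $43,267.50; lead counsel retains $160,250.00 − $43,267.50 = $116,982.50.

$116,982.50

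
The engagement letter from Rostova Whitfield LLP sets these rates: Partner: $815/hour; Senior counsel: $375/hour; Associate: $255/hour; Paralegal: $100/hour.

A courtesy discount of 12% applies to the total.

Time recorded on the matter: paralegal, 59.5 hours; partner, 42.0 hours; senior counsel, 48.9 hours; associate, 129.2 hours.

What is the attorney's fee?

$80,487.88

Partner: 42.0 × $815 = $34,230.00
Senior counsel: 48.9 × $375 = $18,337.50
Associate: 129.2 × $255 = $32,946.00
Paralegal: 59.5 × $100 = $5,950.00
Subtotal: $91,463.50
Less 12% discount: −$10,975.62
Total: $91,463.50 − $10,975.62 = $80,487.88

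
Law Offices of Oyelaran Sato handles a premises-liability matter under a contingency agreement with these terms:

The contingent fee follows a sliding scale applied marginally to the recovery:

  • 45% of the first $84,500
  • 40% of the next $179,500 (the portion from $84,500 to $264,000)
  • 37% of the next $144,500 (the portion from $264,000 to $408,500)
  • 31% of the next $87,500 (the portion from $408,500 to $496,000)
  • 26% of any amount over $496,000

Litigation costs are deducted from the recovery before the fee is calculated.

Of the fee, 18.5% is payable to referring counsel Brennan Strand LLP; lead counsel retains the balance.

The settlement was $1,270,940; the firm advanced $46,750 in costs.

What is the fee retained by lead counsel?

$309,491.69

Fee base (net of costs): $1,270,940 − $46,750 = $1,224,190
First $84,500 at 45% = $38,025.00
Next $179,500 at 40% = $71,800.00
Next $144,500 at 37% = $53,465.00
Next $87,500 at 31% = $27,125.00
Remaining $728,190 at 26% = $189,329.40
Fee: $38,025.00 + $71,800.00 + $53,465.00 + $27,125.00 + $189,329.40 = $379,744.40
Referral share: 18.5% of $379,744.40 = $70,252.71; lead counsel retains $379,744.40 − $70,252.71 = $309,491.69.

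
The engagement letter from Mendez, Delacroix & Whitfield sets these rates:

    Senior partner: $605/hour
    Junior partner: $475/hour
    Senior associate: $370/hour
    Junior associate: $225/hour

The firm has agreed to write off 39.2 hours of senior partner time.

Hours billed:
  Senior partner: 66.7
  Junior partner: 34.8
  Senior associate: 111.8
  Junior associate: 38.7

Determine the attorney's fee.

$83,241.00

Senior partner: 66.7 × $605 = $40,353.50
Junior partner: 34.8 × $475 = $16,530.00
Senior associate: 111.8 × $370 = $41,366.00
Junior associate: 38.7 × $225 = $8,707.50
Subtotal: $106,957.00
Write-off: 39.2 × $605 = $23,716.00
Total: $106,957.00 − $23,716.00 = $83,241.00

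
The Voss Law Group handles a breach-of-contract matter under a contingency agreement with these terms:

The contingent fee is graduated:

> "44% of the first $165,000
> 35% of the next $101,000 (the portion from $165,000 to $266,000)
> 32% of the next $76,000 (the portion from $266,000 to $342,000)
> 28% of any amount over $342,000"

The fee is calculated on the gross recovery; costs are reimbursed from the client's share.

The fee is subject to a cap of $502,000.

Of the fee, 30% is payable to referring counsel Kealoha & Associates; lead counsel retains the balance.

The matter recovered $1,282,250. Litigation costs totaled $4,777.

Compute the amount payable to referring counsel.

Fee base is the gross recovery, $1,282,250; costs are reimbursed separately.
First $165,000 at 44% = $72,600.00
Next $101,000 at 35% = $35,350.00
Next $76,000 at 32% = $24,320.00
Remaining $940,250 at 28% = $263,270.00
Fee: $72,600.00 + $35,350.00 + $24,320.00 + $263,270.00 = $395,540.00
$395,540.00 is under the $502,000 cap.
Referral share: 30% of $395,540.00 = $118,662.00; lead counsel retains $395,540.00 − $118,662.00 = $276,878.00.

$118,662.00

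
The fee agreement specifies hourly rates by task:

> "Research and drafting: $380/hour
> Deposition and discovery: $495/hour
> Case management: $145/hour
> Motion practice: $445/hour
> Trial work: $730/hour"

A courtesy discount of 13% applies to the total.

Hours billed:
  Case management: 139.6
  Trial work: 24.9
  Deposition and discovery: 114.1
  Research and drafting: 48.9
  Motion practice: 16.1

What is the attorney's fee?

Research and drafting: 48.9 × $380 = $18,582.00
Deposition and discovery: 114.1 × $495 = $56,479.50
Case management: 139.6 × $145 = $20,242.00
Motion practice: 16.1 × $445 = $7,164.50
Trial work: 24.9 × $730 = $18,177.00
Subtotal: $120,645.00
Less 13% discount: −$15,683.85
Total: $120,645.00 − $15,683.85 = $104,961.15

$104,961.15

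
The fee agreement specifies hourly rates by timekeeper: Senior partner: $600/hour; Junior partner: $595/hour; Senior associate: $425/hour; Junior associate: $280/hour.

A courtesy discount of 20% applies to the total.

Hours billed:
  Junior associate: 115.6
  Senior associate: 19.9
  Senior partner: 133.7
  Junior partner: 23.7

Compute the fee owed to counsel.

Senior partner: 133.7 × $600 = $80,220.00
Junior partner: 23.7 × $595 = $14,101.50
Senior associate: 19.9 × $425 = $8,457.50
Junior associate: 115.6 × $280 = $32,368.00
Subtotal: $135,147.00
Less 20% discount: −$27,029.40
Total: $135,147.00 − $27,029.40 = $108,117.60

$108,117.60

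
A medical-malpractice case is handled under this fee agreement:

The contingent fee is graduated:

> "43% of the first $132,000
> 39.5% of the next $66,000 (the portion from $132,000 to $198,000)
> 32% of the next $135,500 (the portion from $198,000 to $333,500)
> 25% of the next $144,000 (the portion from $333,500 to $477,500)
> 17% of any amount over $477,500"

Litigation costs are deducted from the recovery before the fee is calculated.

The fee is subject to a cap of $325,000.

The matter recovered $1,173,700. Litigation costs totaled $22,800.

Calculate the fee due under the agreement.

Fee base (net of costs): $1,173,700 − $22,800 = $1,150,900
First $132,000 at 43% = $56,760.00
Next $66,000 at 39.5% = $26,070.00
Next $135,500 at 32% = $43,360.00
Next $144,000 at 25% = $36,000.00
Remaining $673,400 at 17% = $114,478.00
Fee: $56,760.00 + $26,070.00 + $43,360.00 + $36,000.00 + $114,478.00 = $276,668.00
$276,668.00 is under the $325,000 cap.

$276,668.00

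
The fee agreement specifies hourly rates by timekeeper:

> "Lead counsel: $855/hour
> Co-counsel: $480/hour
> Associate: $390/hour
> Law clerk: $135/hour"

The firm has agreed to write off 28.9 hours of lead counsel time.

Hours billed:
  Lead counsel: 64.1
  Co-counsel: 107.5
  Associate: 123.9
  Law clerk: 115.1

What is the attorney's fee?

Lead counsel: 64.1 × $855 = $54,805.50
Co-counsel: 107.5 × $480 = $51,600.00
Associate: 123.9 × $390 = $48,321.00
Law clerk: 115.1 × $135 = $15,538.50
Subtotal: $170,265.00
Write-off: 28.9 × $855 = $24,709.50
Total: $170,265.00 − $24,709.50 = $145,555.50

$145,555.50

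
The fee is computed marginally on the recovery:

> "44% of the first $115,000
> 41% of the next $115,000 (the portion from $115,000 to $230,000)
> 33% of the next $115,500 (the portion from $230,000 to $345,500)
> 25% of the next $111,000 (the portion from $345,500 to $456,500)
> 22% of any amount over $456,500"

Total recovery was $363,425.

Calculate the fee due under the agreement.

$140,346.25

First $115,000 at 44% = $50,600.00
Next $115,000 at 41% = $47,150.00
Next $115,500 at 33% = $38,115.00
Remaining $17,925 at 25% = $4,481.25
Fee: $50,600.00 + $47,150.00 + $38,115.00 + $4,481.25 = $140,346.25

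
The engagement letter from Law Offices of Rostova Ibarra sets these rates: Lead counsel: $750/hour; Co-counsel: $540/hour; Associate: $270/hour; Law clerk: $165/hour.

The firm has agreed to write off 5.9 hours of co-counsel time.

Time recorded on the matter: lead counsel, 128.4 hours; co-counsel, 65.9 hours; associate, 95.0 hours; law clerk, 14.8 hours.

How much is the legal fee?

$156,792.00

Lead counsel: 128.4 × $750 = $96,300.00
Co-counsel: 65.9 × $540 = $35,586.00
Associate: 95.0 × $270 = $25,650.00
Law clerk: 14.8 × $165 = $2,442.00
Subtotal: $159,978.00
Write-off: 5.9 × $540 = $3,186.00
Total: $159,978.00 − $3,186.00 = $156,792.00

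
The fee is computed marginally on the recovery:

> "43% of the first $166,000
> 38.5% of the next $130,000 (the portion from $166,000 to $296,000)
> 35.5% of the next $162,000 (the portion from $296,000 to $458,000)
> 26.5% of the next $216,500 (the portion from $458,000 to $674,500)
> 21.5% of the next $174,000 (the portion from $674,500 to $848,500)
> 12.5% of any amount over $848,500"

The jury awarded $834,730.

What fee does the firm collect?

$270,761.95

First $166,000 at 43% = $71,380.00
Next $130,000 at 38.5% = $50,050.00
Next $162,000 at 35.5% = $57,510.00
Next $216,500 at 26.5% = $57,372.50
Remaining $160,230 at 21.5% = $34,449.45
Fee: $71,380.00 + $50,050.00 + $57,510.00 + $57,372.50 + $34,449.45 = $270,761.95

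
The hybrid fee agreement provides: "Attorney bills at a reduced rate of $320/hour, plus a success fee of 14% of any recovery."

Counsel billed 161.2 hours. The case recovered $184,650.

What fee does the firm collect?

$77,435.00

Hourly: 161.2 × $320 = $51,584.00
Success fee: 14% of $184,650 = $25,851.00
Total: $51,584.00 + $25,851.00 = $77,435.00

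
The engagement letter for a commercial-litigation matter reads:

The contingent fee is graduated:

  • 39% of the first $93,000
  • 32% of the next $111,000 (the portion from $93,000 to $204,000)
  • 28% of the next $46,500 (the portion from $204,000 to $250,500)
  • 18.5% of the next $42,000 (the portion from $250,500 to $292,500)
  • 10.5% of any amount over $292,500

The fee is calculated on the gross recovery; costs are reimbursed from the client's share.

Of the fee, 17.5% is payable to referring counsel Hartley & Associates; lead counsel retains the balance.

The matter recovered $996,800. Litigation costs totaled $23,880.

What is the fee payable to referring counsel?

Fee base is the gross recovery, $996,800; costs are reimbursed separately.
First $93,000 at 39% = $36,270.00
Next $111,000 at 32% = $35,520.00
Next $46,500 at 28% = $13,020.00
Next $42,000 at 18.5% = $7,770.00
Remaining $704,300 at 10.5% = $73,951.50
Fee: $36,270.00 + $35,520.00 + $13,020.00 + $7,770.00 + $73,951.50 = $166,531.50
Referral share: 17.5% of $166,531.50 = $29,143.01; lead counsel retains $166,531.50 − $29,143.01 = $137,388.49.

$29,143.01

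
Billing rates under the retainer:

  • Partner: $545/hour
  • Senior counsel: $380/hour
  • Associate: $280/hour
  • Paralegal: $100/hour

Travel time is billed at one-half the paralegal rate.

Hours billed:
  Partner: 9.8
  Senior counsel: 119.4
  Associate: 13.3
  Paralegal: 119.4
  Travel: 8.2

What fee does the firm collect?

$66,787.00

Partner: 9.8 × $545 = $5,341.00
Senior counsel: 119.4 × $380 = $45,372.00
Associate: 13.3 × $280 = $3,724.00
Paralegal: 119.4 × $100 = $11,940.00
Subtotal: $5,341.00 + $45,372.00 + $3,724.00 + $11,940.00 = $66,377.00
Travel: 8.2 × ($100 ÷ 2) = 8.2 × $50.00 = $410.00
Total: $66,377.00 + $410.00 = $66,787.00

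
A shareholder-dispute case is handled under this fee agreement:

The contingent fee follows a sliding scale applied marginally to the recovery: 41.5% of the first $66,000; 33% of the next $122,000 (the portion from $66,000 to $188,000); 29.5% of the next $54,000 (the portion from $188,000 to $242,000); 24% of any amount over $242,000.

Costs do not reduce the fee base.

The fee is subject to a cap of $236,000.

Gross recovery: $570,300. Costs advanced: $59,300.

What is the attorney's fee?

$162,372.00

Fee base is the gross recovery, $570,300; costs are reimbursed separately.
First $66,000 at 41.5% = $27,390.00
Next $122,000 at 33% = $40,260.00
Next $54,000 at 29.5% = $15,930.00
Remaining $328,300 at 24% = $78,792.00
Fee: $27,390.00 + $40,260.00 + $15,930.00 + $78,792.00 = $162,372.00
$162,372.00 is under the $236,000 cap.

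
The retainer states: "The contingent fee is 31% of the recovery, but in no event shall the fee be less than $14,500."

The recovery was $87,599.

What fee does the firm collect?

31% of $87,599 = $27,155.69
That exceeds the $14,500 minimum.

$27,155.69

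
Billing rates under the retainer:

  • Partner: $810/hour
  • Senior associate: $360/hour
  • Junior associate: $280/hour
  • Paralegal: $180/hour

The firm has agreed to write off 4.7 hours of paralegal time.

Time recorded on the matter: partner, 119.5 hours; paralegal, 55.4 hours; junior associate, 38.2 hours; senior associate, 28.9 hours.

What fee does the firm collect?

Partner: 119.5 × $810 = $96,795.00
Senior associate: 28.9 × $360 = $10,404.00
Junior associate: 38.2 × $280 = $10,696.00
Paralegal: 55.4 × $180 = $9,972.00
Subtotal: $127,867.00
Write-off: 4.7 × $180 = $846.00
Total: $127,867.00 − $846.00 = $127,021.00

$127,021.00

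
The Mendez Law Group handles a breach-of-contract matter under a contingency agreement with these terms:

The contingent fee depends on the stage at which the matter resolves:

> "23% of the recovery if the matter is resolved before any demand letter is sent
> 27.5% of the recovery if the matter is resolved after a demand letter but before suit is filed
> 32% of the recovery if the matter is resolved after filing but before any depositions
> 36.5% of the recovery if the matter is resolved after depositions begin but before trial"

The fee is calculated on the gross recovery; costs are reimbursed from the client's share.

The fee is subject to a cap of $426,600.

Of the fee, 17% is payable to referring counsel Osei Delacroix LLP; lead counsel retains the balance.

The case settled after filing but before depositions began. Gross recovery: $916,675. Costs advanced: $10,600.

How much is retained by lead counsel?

$243,468.88

Fee base is the gross recovery, $916,675; costs are reimbursed separately.
The matter settled after filing but before depositions began, so the 32% rate applies.
$916,675 × 32% = $293,336.00
$293,336.00 is under the $426,600 cap.
Referral share: 17% of $293,336.00 = $49,867.12; lead counsel retains $293,336.00 − $49,867.12 = $243,468.88.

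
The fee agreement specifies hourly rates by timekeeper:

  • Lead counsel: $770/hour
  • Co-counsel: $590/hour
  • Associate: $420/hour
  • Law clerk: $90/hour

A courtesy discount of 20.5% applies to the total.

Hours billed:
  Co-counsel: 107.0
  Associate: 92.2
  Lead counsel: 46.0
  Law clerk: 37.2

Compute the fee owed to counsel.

$111,794.49

Lead counsel: 46.0 × $770 = $35,420.00
Co-counsel: 107.0 × $590 = $63,130.00
Associate: 92.2 × $420 = $38,724.00
Law clerk: 37.2 × $90 = $3,348.00
Subtotal: $140,622.00
Less 20.5% discount: −$28,827.51
Total: $140,622.00 − $28,827.51 = $111,794.49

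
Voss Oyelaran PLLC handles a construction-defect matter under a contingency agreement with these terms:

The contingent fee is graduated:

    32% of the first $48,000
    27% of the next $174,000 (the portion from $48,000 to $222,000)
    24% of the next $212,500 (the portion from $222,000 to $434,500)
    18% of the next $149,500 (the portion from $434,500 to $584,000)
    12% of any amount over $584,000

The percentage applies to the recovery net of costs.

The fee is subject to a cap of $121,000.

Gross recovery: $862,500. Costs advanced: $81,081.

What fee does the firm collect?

Fee base (net of costs): $862,500 − $81,081 = $781,419
First $48,000 at 32% = $15,360.00
Next $174,000 at 27% = $46,980.00
Next $212,500 at 24% = $51,000.00
Next $149,500 at 18% = $26,910.00
Remaining $197,419 at 12% = $23,690.28
Fee: $15,360.00 + $46,980.00 + $51,000.00 + $26,910.00 + $23,690.28 = $163,940.28
$163,940.28 exceeds the $121,000 cap, so the fee is capped at $121,000.00.

$121,000.00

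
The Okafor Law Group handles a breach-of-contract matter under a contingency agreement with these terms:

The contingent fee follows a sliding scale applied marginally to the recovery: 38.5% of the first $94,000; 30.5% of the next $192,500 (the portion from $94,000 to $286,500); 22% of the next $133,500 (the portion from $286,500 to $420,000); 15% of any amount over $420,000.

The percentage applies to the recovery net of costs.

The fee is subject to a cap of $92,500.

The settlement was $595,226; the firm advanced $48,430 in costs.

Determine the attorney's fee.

Fee base (net of costs): $595,226 − $48,430 = $546,796
First $94,000 at 38.5% = $36,190.00
Next $192,500 at 30.5% = $58,712.50
Next $133,500 at 22% = $29,370.00
Remaining $126,796 at 15% = $19,019.40
Fee: $36,190.00 + $58,712.50 + $29,370.00 + $19,019.40 = $143,291.90
$143,291.90 exceeds the $92,500 cap, so the fee is capped at $92,500.00.

$92,500.00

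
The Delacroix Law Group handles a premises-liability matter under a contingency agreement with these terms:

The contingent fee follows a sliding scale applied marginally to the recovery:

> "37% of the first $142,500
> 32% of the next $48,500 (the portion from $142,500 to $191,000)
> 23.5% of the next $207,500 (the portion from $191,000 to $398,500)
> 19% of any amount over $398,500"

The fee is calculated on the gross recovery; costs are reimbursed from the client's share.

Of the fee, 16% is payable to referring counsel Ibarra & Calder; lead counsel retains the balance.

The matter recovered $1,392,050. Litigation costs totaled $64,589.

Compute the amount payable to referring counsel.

Fee base is the gross recovery, $1,392,050; costs are reimbursed separately.
First $142,500 at 37% = $52,725.00
Next $48,500 at 32% = $15,520.00
Next $207,500 at 23.5% = $48,762.50
Remaining $993,550 at 19% = $188,774.50
Fee: $52,725.00 + $15,520.00 + $48,762.50 + $188,774.50 = $305,782.00
Referral share: 16% of $305,782.00 = $48,925.12; lead counsel retains $305,782.00 − $48,925.12 = $256,856.88.

$48,925.12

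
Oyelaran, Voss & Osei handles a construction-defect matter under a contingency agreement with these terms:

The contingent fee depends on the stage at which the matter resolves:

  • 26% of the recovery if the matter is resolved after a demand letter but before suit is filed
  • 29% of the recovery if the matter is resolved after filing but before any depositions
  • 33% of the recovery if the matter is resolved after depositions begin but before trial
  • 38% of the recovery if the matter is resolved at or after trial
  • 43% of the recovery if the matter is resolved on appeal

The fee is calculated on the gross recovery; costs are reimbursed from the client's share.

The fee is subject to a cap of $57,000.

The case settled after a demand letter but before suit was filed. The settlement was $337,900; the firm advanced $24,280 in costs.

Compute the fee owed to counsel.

$57,000.00

Fee base is the gross recovery, $337,900; costs are reimbursed separately.
The matter settled after a demand letter but before suit was filed, so the 26% rate applies.
$337,900 × 26% = $87,854.00
$87,854.00 exceeds the $57,000 cap, so the fee is capped at $57,000.00.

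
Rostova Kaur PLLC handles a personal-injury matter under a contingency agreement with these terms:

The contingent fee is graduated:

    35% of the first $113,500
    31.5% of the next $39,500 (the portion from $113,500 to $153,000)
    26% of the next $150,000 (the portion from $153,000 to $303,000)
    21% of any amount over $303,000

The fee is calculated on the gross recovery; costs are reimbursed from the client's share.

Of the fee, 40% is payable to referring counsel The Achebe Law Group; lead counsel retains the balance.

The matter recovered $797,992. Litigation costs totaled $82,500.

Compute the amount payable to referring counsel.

$78,046.33

Fee base is the gross recovery, $797,992; costs are reimbursed separately.
First $113,500 at 35% = $39,725.00
Next $39,500 at 31.5% = $12,442.50
Next $150,000 at 26% = $39,000.00
Remaining $494,992 at 21% = $103,948.32
Fee: $39,725.00 + $12,442.50 + $39,000.00 + $103,948.32 = $195,115.82
Referral share: 40% of $195,115.82 = $78,046.33; lead counsel retains $195,115.82 − $78,046.33 = $117,069.49.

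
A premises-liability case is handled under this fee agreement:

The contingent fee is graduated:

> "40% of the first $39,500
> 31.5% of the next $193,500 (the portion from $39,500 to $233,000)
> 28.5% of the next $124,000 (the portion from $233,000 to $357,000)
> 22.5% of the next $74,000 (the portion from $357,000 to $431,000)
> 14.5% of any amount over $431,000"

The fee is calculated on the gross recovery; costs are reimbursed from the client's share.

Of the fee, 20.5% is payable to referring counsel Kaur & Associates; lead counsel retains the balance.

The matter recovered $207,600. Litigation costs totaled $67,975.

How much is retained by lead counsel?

Fee base is the gross recovery, $207,600; costs are reimbursed separately.
First $39,500 at 40% = $15,800.00
Remaining $168,100 at 31.5% = $52,951.50
Fee: $15,800.00 + $52,951.50 = $68,751.50
Referral share: 20.5% of $68,751.50 = $14,094.06; lead counsel retains $68,751.50 − $14,094.06 = $54,657.44.

$54,657.44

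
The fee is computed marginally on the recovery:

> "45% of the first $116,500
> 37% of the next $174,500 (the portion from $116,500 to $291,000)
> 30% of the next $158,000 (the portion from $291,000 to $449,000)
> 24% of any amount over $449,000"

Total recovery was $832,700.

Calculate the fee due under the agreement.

First $116,500 at 45% = $52,425.00
Next $174,500 at 37% = $64,565.00
Next $158,000 at 30% = $47,400.00
Remaining $383,700 at 24% = $92,088.00
Fee: $52,425.00 + $64,565.00 + $47,400.00 + $92,088.00 = $256,478.00

$256,478.00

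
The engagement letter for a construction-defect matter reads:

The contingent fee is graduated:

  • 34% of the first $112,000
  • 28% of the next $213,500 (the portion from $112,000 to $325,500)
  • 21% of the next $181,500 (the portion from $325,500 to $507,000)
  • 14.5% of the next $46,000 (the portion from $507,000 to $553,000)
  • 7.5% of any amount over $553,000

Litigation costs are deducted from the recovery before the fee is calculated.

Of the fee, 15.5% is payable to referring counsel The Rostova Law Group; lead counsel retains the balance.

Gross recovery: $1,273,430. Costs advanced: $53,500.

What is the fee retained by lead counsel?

$162,801.71

Fee base (net of costs): $1,273,430 − $53,500 = $1,219,930
First $112,000 at 34% = $38,080.00
Next $213,500 at 28% = $59,780.00
Next $181,500 at 21% = $38,115.00
Next $46,000 at 14.5% = $6,670.00
Remaining $666,930 at 7.5% = $50,019.75
Fee: $38,080.00 + $59,780.00 + $38,115.00 + $6,670.00 + $50,019.75 = $192,664.75
Referral share: 15.5% of $192,664.75 = $29,863.04; lead counsel retains $192,664.75 − $29,863.04 = $162,801.71.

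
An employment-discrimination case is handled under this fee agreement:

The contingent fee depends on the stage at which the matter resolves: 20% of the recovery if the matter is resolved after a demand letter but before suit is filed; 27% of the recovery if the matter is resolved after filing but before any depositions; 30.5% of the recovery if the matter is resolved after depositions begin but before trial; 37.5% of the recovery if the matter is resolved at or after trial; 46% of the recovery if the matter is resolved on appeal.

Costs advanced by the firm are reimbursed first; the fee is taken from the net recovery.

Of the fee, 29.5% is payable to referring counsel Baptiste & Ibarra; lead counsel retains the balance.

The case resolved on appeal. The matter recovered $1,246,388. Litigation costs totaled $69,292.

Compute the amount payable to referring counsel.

$159,731.93

Fee base (net of costs): $1,246,388 − $69,292 = $1,177,096
The matter resolved on appeal, so the 46% rate applies.
$1,177,096 × 46% = $541,464.16
Referral share: 29.5% of $541,464.16 = $159,731.93; lead counsel retains $541,464.16 − $159,731.93 = $381,732.23.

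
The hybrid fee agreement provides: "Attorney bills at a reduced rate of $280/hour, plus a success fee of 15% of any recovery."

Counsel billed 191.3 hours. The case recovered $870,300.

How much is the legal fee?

Hourly: 191.3 × $280 = $53,564.00
Success fee: 15% of $870,300 = $130,545.00
Total: $53,564.00 + $130,545.00 = $184,109.00

$184,109.00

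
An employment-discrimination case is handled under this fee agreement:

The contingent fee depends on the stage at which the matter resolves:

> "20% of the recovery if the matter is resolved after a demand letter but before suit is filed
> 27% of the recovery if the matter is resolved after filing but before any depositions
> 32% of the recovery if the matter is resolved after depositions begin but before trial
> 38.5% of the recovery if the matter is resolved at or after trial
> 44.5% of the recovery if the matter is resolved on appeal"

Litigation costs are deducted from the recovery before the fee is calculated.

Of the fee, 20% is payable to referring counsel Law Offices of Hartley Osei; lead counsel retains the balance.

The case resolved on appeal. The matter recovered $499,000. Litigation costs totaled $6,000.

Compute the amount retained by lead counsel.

Fee base (net of costs): $499,000 − $6,000 = $493,000
The matter resolved on appeal, so the 44.5% rate applies.
$493,000 × 44.5% = $219,385.00
Referral share: 20% of $219,385.00 = $43,877.00; lead counsel retains $219,385.00 − $43,877.00 = $175,508.00.

$175,508.00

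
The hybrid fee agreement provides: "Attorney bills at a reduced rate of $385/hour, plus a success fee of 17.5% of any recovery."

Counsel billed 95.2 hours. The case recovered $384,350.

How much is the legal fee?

Hourly: 95.2 × $385 = $36,652.00
Success fee: 17.5% of $384,350 = $67,261.25
Total: $36,652.00 + $67,261.25 = $103,913.25

$103,913.25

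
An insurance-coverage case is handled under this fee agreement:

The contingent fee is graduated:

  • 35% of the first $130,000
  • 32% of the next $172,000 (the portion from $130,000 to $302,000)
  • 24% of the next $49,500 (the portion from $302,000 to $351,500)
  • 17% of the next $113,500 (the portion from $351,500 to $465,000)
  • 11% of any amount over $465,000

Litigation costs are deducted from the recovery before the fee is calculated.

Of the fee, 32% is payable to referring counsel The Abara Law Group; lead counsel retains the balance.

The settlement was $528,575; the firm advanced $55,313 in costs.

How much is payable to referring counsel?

$42,439.62

Fee base (net of costs): $528,575 − $55,313 = $473,262
First $130,000 at 35% = $45,500.00
Next $172,000 at 32% = $55,040.00
Next $49,500 at 24% = $11,880.00
Next $113,500 at 17% = $19,295.00
Remaining $8,262 at 11% = $908.82
Fee: $45,500.00 + $55,040.00 + $11,880.00 + $19,295.00 + $908.82 = $132,623.82
Referral share: 32% of $132,623.82 = $42,439.62; lead counsel retains $132,623.82 − $42,439.62 = $90,184.20.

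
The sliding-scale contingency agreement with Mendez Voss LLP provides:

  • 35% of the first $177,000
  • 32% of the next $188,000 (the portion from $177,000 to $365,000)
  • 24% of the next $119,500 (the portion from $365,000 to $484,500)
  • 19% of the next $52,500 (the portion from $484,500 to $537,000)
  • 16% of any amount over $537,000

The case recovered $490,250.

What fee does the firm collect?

First $177,000 at 35% = $61,950.00
Next $188,000 at 32% = $60,160.00
Next $119,500 at 24% = $28,680.00
Remaining $5,750 at 19% = $1,092.50
Fee: $61,950.00 + $60,160.00 + $28,680.00 + $1,092.50 = $151,882.50

$151,882.50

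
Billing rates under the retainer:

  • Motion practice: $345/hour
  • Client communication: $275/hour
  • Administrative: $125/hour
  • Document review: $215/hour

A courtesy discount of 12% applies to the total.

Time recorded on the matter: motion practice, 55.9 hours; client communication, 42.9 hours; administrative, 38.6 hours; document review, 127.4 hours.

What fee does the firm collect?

$55,703.12

Motion practice: 55.9 × $345 = $19,285.50
Client communication: 42.9 × $275 = $11,797.50
Administrative: 38.6 × $125 = $4,825.00
Document review: 127.4 × $215 = $27,391.00
Subtotal: $63,299.00
Less 12% discount: −$7,595.88
Total: $63,299.00 − $7,595.88 = $55,703.12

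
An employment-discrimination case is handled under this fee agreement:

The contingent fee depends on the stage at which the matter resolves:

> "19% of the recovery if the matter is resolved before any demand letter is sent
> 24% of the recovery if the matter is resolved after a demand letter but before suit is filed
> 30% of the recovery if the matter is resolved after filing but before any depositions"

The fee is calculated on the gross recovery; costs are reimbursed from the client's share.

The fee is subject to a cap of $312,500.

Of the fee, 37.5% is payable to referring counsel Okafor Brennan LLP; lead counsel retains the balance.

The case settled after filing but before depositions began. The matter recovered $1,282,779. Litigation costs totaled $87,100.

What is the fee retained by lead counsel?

Fee base is the gross recovery, $1,282,779; costs are reimbursed separately.
The matter settled after filing but before depositions began, so the 30% rate applies.
$1,282,779 × 30% = $384,833.70
$384,833.70 exceeds the $312,500 cap, so the fee is capped at $312,500.00.
Referral share: 37.5% of $312,500.00 = $117,187.50; lead counsel retains $312,500.00 − $117,187.50 = $195,312.50.

$195,312.50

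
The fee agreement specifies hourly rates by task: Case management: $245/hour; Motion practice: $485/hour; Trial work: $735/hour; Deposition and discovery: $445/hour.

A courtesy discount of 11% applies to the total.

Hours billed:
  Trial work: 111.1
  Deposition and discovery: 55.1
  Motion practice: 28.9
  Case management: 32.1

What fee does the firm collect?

$113,972.51

Case management: 32.1 × $245 = $7,864.50
Motion practice: 28.9 × $485 = $14,016.50
Trial work: 111.1 × $735 = $81,658.50
Deposition and discovery: 55.1 × $445 = $24,519.50
Subtotal: $128,059.00
Less 11% discount: −$14,086.49
Total: $128,059.00 − $14,086.49 = $113,972.51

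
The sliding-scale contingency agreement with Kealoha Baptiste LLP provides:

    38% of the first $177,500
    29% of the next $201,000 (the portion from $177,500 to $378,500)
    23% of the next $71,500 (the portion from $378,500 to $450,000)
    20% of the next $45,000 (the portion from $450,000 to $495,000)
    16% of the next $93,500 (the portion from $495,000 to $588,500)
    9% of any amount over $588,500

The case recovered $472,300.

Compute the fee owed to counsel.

First $177,500 at 38% = $67,450.00
Next $201,000 at 29% = $58,290.00
Next $71,500 at 23% = $16,445.00
Remaining $22,300 at 20% = $4,460.00
Fee: $67,450.00 + $58,290.00 + $16,445.00 + $4,460.00 = $146,645.00

$146,645.00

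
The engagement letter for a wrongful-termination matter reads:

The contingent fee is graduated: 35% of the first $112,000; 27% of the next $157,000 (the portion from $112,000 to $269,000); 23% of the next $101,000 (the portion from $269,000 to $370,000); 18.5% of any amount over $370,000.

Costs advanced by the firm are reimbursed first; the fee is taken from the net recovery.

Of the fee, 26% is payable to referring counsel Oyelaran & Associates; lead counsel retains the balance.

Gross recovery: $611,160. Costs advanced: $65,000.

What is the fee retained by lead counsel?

$101,683.10

Fee base (net of costs): $611,160 − $65,000 = $546,160
First $112,000 at 35% = $39,200.00
Next $157,000 at 27% = $42,390.00
Next $101,000 at 23% = $23,230.00
Remaining $176,160 at 18.5% = $32,589.60
Fee: $39,200.00 + $42,390.00 + $23,230.00 + $32,589.60 = $137,409.60
Referral share: 26% of $137,409.60 = $35,726.50; lead counsel retains $137,409.60 − $35,726.50 = $101,683.10.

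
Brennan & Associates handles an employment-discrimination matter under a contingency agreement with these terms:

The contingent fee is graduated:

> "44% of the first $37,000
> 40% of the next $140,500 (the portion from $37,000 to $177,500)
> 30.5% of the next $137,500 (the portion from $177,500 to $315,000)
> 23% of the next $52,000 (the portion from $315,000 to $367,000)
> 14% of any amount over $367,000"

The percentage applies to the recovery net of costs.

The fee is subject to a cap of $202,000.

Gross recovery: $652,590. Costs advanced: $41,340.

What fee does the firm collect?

Fee base (net of costs): $652,590 − $41,340 = $611,250
First $37,000 at 44% = $16,280.00
Next $140,500 at 40% = $56,200.00
Next $137,500 at 30.5% = $41,937.50
Next $52,000 at 23% = $11,960.00
Remaining $244,250 at 14% = $34,195.00
Fee: $16,280.00 + $56,200.00 + $41,937.50 + $11,960.00 + $34,195.00 = $160,572.50
$160,572.50 is under the $202,000 cap.

$160,572.50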